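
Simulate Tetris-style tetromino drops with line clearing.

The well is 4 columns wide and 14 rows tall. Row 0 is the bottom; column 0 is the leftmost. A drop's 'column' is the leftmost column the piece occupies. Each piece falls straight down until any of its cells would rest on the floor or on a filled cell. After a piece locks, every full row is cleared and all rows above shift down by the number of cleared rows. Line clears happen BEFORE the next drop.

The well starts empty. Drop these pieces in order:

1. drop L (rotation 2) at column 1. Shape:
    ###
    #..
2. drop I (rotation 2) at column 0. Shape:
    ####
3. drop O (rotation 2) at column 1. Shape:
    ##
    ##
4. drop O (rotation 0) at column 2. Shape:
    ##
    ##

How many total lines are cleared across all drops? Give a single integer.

Answer: 1

Derivation:
Drop 1: L rot2 at col 1 lands with bottom-row=0; cleared 0 line(s) (total 0); column heights now [0 2 2 2], max=2
Drop 2: I rot2 at col 0 lands with bottom-row=2; cleared 1 line(s) (total 1); column heights now [0 2 2 2], max=2
Drop 3: O rot2 at col 1 lands with bottom-row=2; cleared 0 line(s) (total 1); column heights now [0 4 4 2], max=4
Drop 4: O rot0 at col 2 lands with bottom-row=4; cleared 0 line(s) (total 1); column heights now [0 4 6 6], max=6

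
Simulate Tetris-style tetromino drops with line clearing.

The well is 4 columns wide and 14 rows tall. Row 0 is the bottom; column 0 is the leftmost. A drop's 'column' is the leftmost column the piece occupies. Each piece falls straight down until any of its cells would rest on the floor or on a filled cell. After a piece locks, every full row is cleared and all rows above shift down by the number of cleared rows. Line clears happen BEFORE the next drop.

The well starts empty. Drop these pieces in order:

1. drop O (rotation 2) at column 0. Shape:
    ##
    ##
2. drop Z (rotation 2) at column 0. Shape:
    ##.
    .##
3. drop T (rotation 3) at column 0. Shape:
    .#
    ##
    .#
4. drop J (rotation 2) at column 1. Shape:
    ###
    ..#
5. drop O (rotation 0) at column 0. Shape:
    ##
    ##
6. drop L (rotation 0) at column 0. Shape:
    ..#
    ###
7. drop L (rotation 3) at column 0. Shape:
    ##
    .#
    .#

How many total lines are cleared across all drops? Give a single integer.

Answer: 0

Derivation:
Drop 1: O rot2 at col 0 lands with bottom-row=0; cleared 0 line(s) (total 0); column heights now [2 2 0 0], max=2
Drop 2: Z rot2 at col 0 lands with bottom-row=2; cleared 0 line(s) (total 0); column heights now [4 4 3 0], max=4
Drop 3: T rot3 at col 0 lands with bottom-row=4; cleared 0 line(s) (total 0); column heights now [6 7 3 0], max=7
Drop 4: J rot2 at col 1 lands with bottom-row=6; cleared 0 line(s) (total 0); column heights now [6 8 8 8], max=8
Drop 5: O rot0 at col 0 lands with bottom-row=8; cleared 0 line(s) (total 0); column heights now [10 10 8 8], max=10
Drop 6: L rot0 at col 0 lands with bottom-row=10; cleared 0 line(s) (total 0); column heights now [11 11 12 8], max=12
Drop 7: L rot3 at col 0 lands with bottom-row=11; cleared 0 line(s) (total 0); column heights now [14 14 12 8], max=14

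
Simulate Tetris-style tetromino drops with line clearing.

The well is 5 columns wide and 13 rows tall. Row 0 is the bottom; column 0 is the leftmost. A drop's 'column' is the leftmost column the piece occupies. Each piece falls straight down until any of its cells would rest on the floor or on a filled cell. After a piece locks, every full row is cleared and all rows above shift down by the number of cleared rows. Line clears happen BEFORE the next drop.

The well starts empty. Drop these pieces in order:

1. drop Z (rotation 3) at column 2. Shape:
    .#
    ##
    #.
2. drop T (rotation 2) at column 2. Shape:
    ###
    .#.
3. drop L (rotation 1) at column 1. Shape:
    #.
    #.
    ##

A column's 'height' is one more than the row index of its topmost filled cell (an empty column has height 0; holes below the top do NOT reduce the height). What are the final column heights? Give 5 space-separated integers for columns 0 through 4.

Drop 1: Z rot3 at col 2 lands with bottom-row=0; cleared 0 line(s) (total 0); column heights now [0 0 2 3 0], max=3
Drop 2: T rot2 at col 2 lands with bottom-row=3; cleared 0 line(s) (total 0); column heights now [0 0 5 5 5], max=5
Drop 3: L rot1 at col 1 lands with bottom-row=5; cleared 0 line(s) (total 0); column heights now [0 8 6 5 5], max=8

Answer: 0 8 6 5 5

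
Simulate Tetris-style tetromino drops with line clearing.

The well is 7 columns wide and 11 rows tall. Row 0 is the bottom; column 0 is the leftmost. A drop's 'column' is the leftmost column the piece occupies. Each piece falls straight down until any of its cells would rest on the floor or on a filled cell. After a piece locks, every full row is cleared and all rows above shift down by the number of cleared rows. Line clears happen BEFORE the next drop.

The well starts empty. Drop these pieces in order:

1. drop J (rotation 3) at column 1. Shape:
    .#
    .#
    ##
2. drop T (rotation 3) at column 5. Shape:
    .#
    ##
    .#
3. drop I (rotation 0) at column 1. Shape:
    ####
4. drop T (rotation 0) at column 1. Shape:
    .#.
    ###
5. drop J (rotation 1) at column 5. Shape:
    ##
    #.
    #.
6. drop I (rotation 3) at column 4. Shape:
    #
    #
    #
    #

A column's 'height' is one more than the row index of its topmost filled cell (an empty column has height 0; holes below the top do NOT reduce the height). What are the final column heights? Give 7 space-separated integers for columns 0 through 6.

Drop 1: J rot3 at col 1 lands with bottom-row=0; cleared 0 line(s) (total 0); column heights now [0 1 3 0 0 0 0], max=3
Drop 2: T rot3 at col 5 lands with bottom-row=0; cleared 0 line(s) (total 0); column heights now [0 1 3 0 0 2 3], max=3
Drop 3: I rot0 at col 1 lands with bottom-row=3; cleared 0 line(s) (total 0); column heights now [0 4 4 4 4 2 3], max=4
Drop 4: T rot0 at col 1 lands with bottom-row=4; cleared 0 line(s) (total 0); column heights now [0 5 6 5 4 2 3], max=6
Drop 5: J rot1 at col 5 lands with bottom-row=2; cleared 0 line(s) (total 0); column heights now [0 5 6 5 4 5 5], max=6
Drop 6: I rot3 at col 4 lands with bottom-row=4; cleared 0 line(s) (total 0); column heights now [0 5 6 5 8 5 5], max=8

Answer: 0 5 6 5 8 5 5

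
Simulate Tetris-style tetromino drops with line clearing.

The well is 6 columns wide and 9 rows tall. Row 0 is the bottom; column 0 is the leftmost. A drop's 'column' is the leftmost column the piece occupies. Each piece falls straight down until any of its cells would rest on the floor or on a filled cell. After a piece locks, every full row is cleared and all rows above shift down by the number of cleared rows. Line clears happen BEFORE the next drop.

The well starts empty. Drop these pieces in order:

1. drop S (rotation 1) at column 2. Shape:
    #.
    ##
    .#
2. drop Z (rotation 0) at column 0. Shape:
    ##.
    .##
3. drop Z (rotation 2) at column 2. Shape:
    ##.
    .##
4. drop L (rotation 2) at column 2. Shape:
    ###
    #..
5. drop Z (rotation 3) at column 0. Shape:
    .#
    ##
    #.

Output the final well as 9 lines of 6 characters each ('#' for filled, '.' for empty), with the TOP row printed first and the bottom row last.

Drop 1: S rot1 at col 2 lands with bottom-row=0; cleared 0 line(s) (total 0); column heights now [0 0 3 2 0 0], max=3
Drop 2: Z rot0 at col 0 lands with bottom-row=3; cleared 0 line(s) (total 0); column heights now [5 5 4 2 0 0], max=5
Drop 3: Z rot2 at col 2 lands with bottom-row=3; cleared 0 line(s) (total 0); column heights now [5 5 5 5 4 0], max=5
Drop 4: L rot2 at col 2 lands with bottom-row=5; cleared 0 line(s) (total 0); column heights now [5 5 7 7 7 0], max=7
Drop 5: Z rot3 at col 0 lands with bottom-row=5; cleared 0 line(s) (total 0); column heights now [7 8 7 7 7 0], max=8

Answer: ......
.#....
#####.
#.#...
####..
.####.
..#...
..##..
...#..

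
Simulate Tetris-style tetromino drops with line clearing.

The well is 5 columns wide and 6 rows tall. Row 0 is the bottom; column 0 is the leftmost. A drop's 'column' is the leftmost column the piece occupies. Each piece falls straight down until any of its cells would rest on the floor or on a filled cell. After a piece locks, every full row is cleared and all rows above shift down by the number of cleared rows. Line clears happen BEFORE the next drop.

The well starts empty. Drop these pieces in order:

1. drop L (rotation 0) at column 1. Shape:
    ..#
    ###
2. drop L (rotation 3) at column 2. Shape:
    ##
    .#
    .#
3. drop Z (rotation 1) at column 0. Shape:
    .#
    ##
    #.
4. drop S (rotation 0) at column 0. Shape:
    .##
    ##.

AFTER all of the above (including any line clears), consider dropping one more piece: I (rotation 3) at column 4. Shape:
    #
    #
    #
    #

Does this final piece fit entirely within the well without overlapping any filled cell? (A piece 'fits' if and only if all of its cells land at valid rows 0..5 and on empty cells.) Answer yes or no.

Drop 1: L rot0 at col 1 lands with bottom-row=0; cleared 0 line(s) (total 0); column heights now [0 1 1 2 0], max=2
Drop 2: L rot3 at col 2 lands with bottom-row=2; cleared 0 line(s) (total 0); column heights now [0 1 5 5 0], max=5
Drop 3: Z rot1 at col 0 lands with bottom-row=0; cleared 0 line(s) (total 0); column heights now [2 3 5 5 0], max=5
Drop 4: S rot0 at col 0 lands with bottom-row=4; cleared 0 line(s) (total 0); column heights now [5 6 6 5 0], max=6
Test piece I rot3 at col 4 (width 1): heights before test = [5 6 6 5 0]; fits = True

Answer: yes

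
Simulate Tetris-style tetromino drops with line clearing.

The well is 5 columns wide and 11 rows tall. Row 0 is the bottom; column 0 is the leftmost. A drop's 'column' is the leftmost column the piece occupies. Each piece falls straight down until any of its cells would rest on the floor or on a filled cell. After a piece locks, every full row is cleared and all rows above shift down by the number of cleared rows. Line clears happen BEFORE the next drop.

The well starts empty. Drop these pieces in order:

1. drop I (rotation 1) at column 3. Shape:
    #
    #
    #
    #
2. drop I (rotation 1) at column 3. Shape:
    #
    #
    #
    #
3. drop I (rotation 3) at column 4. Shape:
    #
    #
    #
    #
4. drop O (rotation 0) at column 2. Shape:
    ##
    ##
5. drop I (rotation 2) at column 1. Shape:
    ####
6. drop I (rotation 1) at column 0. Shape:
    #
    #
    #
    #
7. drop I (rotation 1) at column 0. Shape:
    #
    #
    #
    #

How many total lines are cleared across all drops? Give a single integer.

Drop 1: I rot1 at col 3 lands with bottom-row=0; cleared 0 line(s) (total 0); column heights now [0 0 0 4 0], max=4
Drop 2: I rot1 at col 3 lands with bottom-row=4; cleared 0 line(s) (total 0); column heights now [0 0 0 8 0], max=8
Drop 3: I rot3 at col 4 lands with bottom-row=0; cleared 0 line(s) (total 0); column heights now [0 0 0 8 4], max=8
Drop 4: O rot0 at col 2 lands with bottom-row=8; cleared 0 line(s) (total 0); column heights now [0 0 10 10 4], max=10
Drop 5: I rot2 at col 1 lands with bottom-row=10; cleared 0 line(s) (total 0); column heights now [0 11 11 11 11], max=11
Drop 6: I rot1 at col 0 lands with bottom-row=0; cleared 0 line(s) (total 0); column heights now [4 11 11 11 11], max=11
Drop 7: I rot1 at col 0 lands with bottom-row=4; cleared 0 line(s) (total 0); column heights now [8 11 11 11 11], max=11

Answer: 0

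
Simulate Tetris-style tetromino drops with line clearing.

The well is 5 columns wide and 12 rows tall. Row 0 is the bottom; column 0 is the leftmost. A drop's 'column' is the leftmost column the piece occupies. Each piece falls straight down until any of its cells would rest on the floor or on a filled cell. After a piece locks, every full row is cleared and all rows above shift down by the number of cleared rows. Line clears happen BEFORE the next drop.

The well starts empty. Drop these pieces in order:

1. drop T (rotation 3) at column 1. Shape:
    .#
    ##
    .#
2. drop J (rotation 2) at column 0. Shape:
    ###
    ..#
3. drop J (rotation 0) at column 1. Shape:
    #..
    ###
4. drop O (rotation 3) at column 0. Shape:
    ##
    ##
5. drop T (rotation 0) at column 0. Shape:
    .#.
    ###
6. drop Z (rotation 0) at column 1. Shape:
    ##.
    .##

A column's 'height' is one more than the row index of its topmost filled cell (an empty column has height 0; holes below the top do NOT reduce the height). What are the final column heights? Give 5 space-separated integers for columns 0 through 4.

Answer: 10 12 12 11 0

Derivation:
Drop 1: T rot3 at col 1 lands with bottom-row=0; cleared 0 line(s) (total 0); column heights now [0 2 3 0 0], max=3
Drop 2: J rot2 at col 0 lands with bottom-row=3; cleared 0 line(s) (total 0); column heights now [5 5 5 0 0], max=5
Drop 3: J rot0 at col 1 lands with bottom-row=5; cleared 0 line(s) (total 0); column heights now [5 7 6 6 0], max=7
Drop 4: O rot3 at col 0 lands with bottom-row=7; cleared 0 line(s) (total 0); column heights now [9 9 6 6 0], max=9
Drop 5: T rot0 at col 0 lands with bottom-row=9; cleared 0 line(s) (total 0); column heights now [10 11 10 6 0], max=11
Drop 6: Z rot0 at col 1 lands with bottom-row=10; cleared 0 line(s) (total 0); column heights now [10 12 12 11 0], max=12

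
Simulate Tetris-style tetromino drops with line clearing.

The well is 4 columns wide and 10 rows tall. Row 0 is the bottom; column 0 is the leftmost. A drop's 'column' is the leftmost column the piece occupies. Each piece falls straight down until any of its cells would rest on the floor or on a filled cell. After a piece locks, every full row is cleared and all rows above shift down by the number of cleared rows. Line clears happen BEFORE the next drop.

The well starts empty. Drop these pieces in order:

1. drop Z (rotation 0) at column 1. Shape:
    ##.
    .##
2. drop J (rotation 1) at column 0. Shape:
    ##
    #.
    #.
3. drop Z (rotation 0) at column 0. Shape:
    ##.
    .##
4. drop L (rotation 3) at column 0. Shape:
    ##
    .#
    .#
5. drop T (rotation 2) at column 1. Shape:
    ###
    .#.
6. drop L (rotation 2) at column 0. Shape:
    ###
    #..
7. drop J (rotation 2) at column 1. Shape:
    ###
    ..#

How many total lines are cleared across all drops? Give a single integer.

Answer: 2

Derivation:
Drop 1: Z rot0 at col 1 lands with bottom-row=0; cleared 0 line(s) (total 0); column heights now [0 2 2 1], max=2
Drop 2: J rot1 at col 0 lands with bottom-row=0; cleared 0 line(s) (total 0); column heights now [3 3 2 1], max=3
Drop 3: Z rot0 at col 0 lands with bottom-row=3; cleared 0 line(s) (total 0); column heights now [5 5 4 1], max=5
Drop 4: L rot3 at col 0 lands with bottom-row=5; cleared 0 line(s) (total 0); column heights now [8 8 4 1], max=8
Drop 5: T rot2 at col 1 lands with bottom-row=7; cleared 0 line(s) (total 0); column heights now [8 9 9 9], max=9
Drop 6: L rot2 at col 0 lands with bottom-row=8; cleared 1 line(s) (total 1); column heights now [9 9 9 1], max=9
Drop 7: J rot2 at col 1 lands with bottom-row=8; cleared 1 line(s) (total 2); column heights now [8 9 9 9], max=9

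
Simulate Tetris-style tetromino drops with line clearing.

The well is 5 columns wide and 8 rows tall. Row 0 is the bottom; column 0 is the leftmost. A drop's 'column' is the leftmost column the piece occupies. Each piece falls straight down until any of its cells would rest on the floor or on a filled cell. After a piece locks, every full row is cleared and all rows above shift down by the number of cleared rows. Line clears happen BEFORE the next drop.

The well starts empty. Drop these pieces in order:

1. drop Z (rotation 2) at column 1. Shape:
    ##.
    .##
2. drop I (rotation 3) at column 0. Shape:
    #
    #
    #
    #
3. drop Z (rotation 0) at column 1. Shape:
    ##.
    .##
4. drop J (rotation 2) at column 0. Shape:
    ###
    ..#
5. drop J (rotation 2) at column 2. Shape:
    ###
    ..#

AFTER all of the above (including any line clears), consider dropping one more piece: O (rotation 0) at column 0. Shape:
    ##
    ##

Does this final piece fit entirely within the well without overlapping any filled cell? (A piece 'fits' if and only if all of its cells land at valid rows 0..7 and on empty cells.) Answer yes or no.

Answer: yes

Derivation:
Drop 1: Z rot2 at col 1 lands with bottom-row=0; cleared 0 line(s) (total 0); column heights now [0 2 2 1 0], max=2
Drop 2: I rot3 at col 0 lands with bottom-row=0; cleared 0 line(s) (total 0); column heights now [4 2 2 1 0], max=4
Drop 3: Z rot0 at col 1 lands with bottom-row=2; cleared 0 line(s) (total 0); column heights now [4 4 4 3 0], max=4
Drop 4: J rot2 at col 0 lands with bottom-row=4; cleared 0 line(s) (total 0); column heights now [6 6 6 3 0], max=6
Drop 5: J rot2 at col 2 lands with bottom-row=5; cleared 0 line(s) (total 0); column heights now [6 6 7 7 7], max=7
Test piece O rot0 at col 0 (width 2): heights before test = [6 6 7 7 7]; fits = True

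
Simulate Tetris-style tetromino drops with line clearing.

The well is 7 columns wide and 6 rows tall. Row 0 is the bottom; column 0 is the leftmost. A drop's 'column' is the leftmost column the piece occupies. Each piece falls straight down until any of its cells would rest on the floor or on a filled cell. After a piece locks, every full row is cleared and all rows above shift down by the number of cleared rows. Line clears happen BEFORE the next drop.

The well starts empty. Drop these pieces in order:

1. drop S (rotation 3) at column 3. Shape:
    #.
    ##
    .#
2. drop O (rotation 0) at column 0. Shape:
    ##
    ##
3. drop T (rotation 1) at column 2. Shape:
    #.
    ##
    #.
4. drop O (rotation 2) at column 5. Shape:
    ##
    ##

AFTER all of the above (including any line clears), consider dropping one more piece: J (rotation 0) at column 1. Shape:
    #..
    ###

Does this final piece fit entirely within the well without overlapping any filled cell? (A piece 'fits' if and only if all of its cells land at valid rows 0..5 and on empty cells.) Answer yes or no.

Drop 1: S rot3 at col 3 lands with bottom-row=0; cleared 0 line(s) (total 0); column heights now [0 0 0 3 2 0 0], max=3
Drop 2: O rot0 at col 0 lands with bottom-row=0; cleared 0 line(s) (total 0); column heights now [2 2 0 3 2 0 0], max=3
Drop 3: T rot1 at col 2 lands with bottom-row=2; cleared 0 line(s) (total 0); column heights now [2 2 5 4 2 0 0], max=5
Drop 4: O rot2 at col 5 lands with bottom-row=0; cleared 0 line(s) (total 0); column heights now [2 2 5 4 2 2 2], max=5
Test piece J rot0 at col 1 (width 3): heights before test = [2 2 5 4 2 2 2]; fits = False

Answer: no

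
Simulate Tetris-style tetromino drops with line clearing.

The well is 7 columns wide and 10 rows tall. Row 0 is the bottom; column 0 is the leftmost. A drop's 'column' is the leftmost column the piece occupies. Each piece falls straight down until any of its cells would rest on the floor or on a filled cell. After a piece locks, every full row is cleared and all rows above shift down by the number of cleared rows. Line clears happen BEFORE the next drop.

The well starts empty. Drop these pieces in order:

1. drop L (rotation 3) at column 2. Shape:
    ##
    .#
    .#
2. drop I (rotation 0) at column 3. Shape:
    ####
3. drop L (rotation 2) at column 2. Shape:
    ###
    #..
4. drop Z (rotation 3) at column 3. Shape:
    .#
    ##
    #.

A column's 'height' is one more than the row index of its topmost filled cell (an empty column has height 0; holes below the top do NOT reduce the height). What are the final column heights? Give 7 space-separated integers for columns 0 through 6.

Drop 1: L rot3 at col 2 lands with bottom-row=0; cleared 0 line(s) (total 0); column heights now [0 0 3 3 0 0 0], max=3
Drop 2: I rot0 at col 3 lands with bottom-row=3; cleared 0 line(s) (total 0); column heights now [0 0 3 4 4 4 4], max=4
Drop 3: L rot2 at col 2 lands with bottom-row=3; cleared 0 line(s) (total 0); column heights now [0 0 5 5 5 4 4], max=5
Drop 4: Z rot3 at col 3 lands with bottom-row=5; cleared 0 line(s) (total 0); column heights now [0 0 5 7 8 4 4], max=8

Answer: 0 0 5 7 8 4 4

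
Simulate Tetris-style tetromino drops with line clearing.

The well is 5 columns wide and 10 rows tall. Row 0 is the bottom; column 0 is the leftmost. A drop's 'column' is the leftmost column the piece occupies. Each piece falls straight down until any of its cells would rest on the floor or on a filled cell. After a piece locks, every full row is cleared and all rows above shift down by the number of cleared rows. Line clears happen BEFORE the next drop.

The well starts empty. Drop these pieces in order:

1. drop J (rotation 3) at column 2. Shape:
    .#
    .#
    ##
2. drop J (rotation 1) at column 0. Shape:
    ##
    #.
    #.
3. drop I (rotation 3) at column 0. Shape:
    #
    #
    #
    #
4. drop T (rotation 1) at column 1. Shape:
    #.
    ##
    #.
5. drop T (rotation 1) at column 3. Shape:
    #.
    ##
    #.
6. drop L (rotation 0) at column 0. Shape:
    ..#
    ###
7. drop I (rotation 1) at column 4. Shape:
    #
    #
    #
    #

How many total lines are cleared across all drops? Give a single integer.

Drop 1: J rot3 at col 2 lands with bottom-row=0; cleared 0 line(s) (total 0); column heights now [0 0 1 3 0], max=3
Drop 2: J rot1 at col 0 lands with bottom-row=0; cleared 0 line(s) (total 0); column heights now [3 3 1 3 0], max=3
Drop 3: I rot3 at col 0 lands with bottom-row=3; cleared 0 line(s) (total 0); column heights now [7 3 1 3 0], max=7
Drop 4: T rot1 at col 1 lands with bottom-row=3; cleared 0 line(s) (total 0); column heights now [7 6 5 3 0], max=7
Drop 5: T rot1 at col 3 lands with bottom-row=3; cleared 1 line(s) (total 1); column heights now [6 5 1 5 0], max=6
Drop 6: L rot0 at col 0 lands with bottom-row=6; cleared 0 line(s) (total 1); column heights now [7 7 8 5 0], max=8
Drop 7: I rot1 at col 4 lands with bottom-row=0; cleared 0 line(s) (total 1); column heights now [7 7 8 5 4], max=8

Answer: 1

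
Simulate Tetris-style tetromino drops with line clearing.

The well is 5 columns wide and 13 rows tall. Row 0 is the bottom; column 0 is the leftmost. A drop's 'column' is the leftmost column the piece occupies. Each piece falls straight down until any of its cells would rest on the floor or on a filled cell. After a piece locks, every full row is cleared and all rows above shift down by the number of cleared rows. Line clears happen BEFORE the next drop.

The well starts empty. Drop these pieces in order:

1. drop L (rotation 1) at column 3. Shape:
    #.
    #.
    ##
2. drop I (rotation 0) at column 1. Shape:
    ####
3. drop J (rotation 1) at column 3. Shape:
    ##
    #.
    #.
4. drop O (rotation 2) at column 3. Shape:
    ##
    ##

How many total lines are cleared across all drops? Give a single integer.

Drop 1: L rot1 at col 3 lands with bottom-row=0; cleared 0 line(s) (total 0); column heights now [0 0 0 3 1], max=3
Drop 2: I rot0 at col 1 lands with bottom-row=3; cleared 0 line(s) (total 0); column heights now [0 4 4 4 4], max=4
Drop 3: J rot1 at col 3 lands with bottom-row=4; cleared 0 line(s) (total 0); column heights now [0 4 4 7 7], max=7
Drop 4: O rot2 at col 3 lands with bottom-row=7; cleared 0 line(s) (total 0); column heights now [0 4 4 9 9], max=9

Answer: 0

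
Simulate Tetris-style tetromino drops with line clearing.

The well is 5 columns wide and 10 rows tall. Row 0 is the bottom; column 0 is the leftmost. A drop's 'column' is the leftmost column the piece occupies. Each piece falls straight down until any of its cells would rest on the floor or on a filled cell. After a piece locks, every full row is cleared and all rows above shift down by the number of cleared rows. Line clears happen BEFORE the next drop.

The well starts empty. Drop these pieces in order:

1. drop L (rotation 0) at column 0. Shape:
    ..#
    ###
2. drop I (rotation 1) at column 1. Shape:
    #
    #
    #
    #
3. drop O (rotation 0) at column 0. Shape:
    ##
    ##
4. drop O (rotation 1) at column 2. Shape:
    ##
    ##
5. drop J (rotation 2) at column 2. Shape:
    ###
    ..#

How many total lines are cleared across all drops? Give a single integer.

Answer: 0

Derivation:
Drop 1: L rot0 at col 0 lands with bottom-row=0; cleared 0 line(s) (total 0); column heights now [1 1 2 0 0], max=2
Drop 2: I rot1 at col 1 lands with bottom-row=1; cleared 0 line(s) (total 0); column heights now [1 5 2 0 0], max=5
Drop 3: O rot0 at col 0 lands with bottom-row=5; cleared 0 line(s) (total 0); column heights now [7 7 2 0 0], max=7
Drop 4: O rot1 at col 2 lands with bottom-row=2; cleared 0 line(s) (total 0); column heights now [7 7 4 4 0], max=7
Drop 5: J rot2 at col 2 lands with bottom-row=3; cleared 0 line(s) (total 0); column heights now [7 7 5 5 5], max=7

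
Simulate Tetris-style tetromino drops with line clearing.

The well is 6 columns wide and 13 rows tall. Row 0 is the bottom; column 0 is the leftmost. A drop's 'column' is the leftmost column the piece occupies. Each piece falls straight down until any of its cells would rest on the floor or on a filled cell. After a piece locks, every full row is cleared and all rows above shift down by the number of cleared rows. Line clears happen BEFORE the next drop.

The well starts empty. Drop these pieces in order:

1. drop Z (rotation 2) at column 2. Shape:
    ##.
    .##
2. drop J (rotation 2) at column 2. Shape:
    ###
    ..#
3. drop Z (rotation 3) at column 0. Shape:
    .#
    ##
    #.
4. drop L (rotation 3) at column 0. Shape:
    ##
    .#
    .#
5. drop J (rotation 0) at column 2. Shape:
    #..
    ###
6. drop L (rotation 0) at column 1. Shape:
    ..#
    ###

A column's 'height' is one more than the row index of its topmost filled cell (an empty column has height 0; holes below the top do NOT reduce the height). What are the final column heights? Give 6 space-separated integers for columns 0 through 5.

Answer: 6 7 7 8 4 0

Derivation:
Drop 1: Z rot2 at col 2 lands with bottom-row=0; cleared 0 line(s) (total 0); column heights now [0 0 2 2 1 0], max=2
Drop 2: J rot2 at col 2 lands with bottom-row=1; cleared 0 line(s) (total 0); column heights now [0 0 3 3 3 0], max=3
Drop 3: Z rot3 at col 0 lands with bottom-row=0; cleared 0 line(s) (total 0); column heights now [2 3 3 3 3 0], max=3
Drop 4: L rot3 at col 0 lands with bottom-row=3; cleared 0 line(s) (total 0); column heights now [6 6 3 3 3 0], max=6
Drop 5: J rot0 at col 2 lands with bottom-row=3; cleared 0 line(s) (total 0); column heights now [6 6 5 4 4 0], max=6
Drop 6: L rot0 at col 1 lands with bottom-row=6; cleared 0 line(s) (total 0); column heights now [6 7 7 8 4 0], max=8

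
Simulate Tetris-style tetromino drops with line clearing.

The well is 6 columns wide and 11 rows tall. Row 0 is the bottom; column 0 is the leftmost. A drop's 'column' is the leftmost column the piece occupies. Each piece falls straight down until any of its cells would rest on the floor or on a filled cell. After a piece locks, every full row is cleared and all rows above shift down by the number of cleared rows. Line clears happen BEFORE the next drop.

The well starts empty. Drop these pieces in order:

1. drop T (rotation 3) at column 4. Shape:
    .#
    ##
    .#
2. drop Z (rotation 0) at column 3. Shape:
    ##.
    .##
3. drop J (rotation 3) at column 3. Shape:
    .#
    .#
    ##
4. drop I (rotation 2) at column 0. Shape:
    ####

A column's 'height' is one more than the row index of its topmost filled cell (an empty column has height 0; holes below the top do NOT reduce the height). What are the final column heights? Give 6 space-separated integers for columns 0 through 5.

Answer: 7 7 7 7 8 4

Derivation:
Drop 1: T rot3 at col 4 lands with bottom-row=0; cleared 0 line(s) (total 0); column heights now [0 0 0 0 2 3], max=3
Drop 2: Z rot0 at col 3 lands with bottom-row=3; cleared 0 line(s) (total 0); column heights now [0 0 0 5 5 4], max=5
Drop 3: J rot3 at col 3 lands with bottom-row=5; cleared 0 line(s) (total 0); column heights now [0 0 0 6 8 4], max=8
Drop 4: I rot2 at col 0 lands with bottom-row=6; cleared 0 line(s) (total 0); column heights now [7 7 7 7 8 4], max=8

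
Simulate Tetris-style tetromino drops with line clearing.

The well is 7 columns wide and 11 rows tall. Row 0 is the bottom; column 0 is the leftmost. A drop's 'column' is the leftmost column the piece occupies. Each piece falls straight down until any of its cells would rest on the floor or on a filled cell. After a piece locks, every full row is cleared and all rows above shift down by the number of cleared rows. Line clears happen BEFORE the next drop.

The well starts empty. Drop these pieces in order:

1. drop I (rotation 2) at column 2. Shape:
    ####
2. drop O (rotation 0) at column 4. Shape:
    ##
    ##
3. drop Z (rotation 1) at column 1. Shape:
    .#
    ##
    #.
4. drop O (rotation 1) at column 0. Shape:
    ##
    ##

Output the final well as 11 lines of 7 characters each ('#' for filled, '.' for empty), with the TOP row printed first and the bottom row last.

Answer: .......
.......
.......
.......
.......
.......
.......
##.....
###.##.
.##.##.
.#####.

Derivation:
Drop 1: I rot2 at col 2 lands with bottom-row=0; cleared 0 line(s) (total 0); column heights now [0 0 1 1 1 1 0], max=1
Drop 2: O rot0 at col 4 lands with bottom-row=1; cleared 0 line(s) (total 0); column heights now [0 0 1 1 3 3 0], max=3
Drop 3: Z rot1 at col 1 lands with bottom-row=0; cleared 0 line(s) (total 0); column heights now [0 2 3 1 3 3 0], max=3
Drop 4: O rot1 at col 0 lands with bottom-row=2; cleared 0 line(s) (total 0); column heights now [4 4 3 1 3 3 0], max=4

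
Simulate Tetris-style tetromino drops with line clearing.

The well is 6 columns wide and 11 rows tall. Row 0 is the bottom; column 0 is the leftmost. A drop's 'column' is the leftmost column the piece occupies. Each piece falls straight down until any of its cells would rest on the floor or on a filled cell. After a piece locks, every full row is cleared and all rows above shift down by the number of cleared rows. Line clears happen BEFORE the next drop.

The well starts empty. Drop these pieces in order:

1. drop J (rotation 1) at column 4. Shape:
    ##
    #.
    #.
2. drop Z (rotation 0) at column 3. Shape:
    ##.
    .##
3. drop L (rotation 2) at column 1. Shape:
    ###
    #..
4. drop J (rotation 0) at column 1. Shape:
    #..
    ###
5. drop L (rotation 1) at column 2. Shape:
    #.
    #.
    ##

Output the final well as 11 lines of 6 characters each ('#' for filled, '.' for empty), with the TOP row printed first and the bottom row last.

Drop 1: J rot1 at col 4 lands with bottom-row=0; cleared 0 line(s) (total 0); column heights now [0 0 0 0 3 3], max=3
Drop 2: Z rot0 at col 3 lands with bottom-row=3; cleared 0 line(s) (total 0); column heights now [0 0 0 5 5 4], max=5
Drop 3: L rot2 at col 1 lands with bottom-row=4; cleared 0 line(s) (total 0); column heights now [0 6 6 6 5 4], max=6
Drop 4: J rot0 at col 1 lands with bottom-row=6; cleared 0 line(s) (total 0); column heights now [0 8 7 7 5 4], max=8
Drop 5: L rot1 at col 2 lands with bottom-row=7; cleared 0 line(s) (total 0); column heights now [0 8 10 8 5 4], max=10

Answer: ......
..#...
..#...
.###..
.###..
.###..
.#.##.
....##
....##
....#.
....#.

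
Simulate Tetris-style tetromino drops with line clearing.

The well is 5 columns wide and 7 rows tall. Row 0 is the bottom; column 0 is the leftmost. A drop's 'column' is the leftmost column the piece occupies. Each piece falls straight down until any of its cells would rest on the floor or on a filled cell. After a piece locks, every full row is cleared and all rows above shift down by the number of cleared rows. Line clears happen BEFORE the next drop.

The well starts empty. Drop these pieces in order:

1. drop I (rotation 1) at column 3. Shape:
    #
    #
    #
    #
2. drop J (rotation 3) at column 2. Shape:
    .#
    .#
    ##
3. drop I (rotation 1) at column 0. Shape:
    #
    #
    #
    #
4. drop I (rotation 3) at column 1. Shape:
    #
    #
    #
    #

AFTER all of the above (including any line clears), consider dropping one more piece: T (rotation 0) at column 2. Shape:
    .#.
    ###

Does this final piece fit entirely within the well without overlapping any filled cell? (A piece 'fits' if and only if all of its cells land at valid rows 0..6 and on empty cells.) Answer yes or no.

Drop 1: I rot1 at col 3 lands with bottom-row=0; cleared 0 line(s) (total 0); column heights now [0 0 0 4 0], max=4
Drop 2: J rot3 at col 2 lands with bottom-row=4; cleared 0 line(s) (total 0); column heights now [0 0 5 7 0], max=7
Drop 3: I rot1 at col 0 lands with bottom-row=0; cleared 0 line(s) (total 0); column heights now [4 0 5 7 0], max=7
Drop 4: I rot3 at col 1 lands with bottom-row=0; cleared 0 line(s) (total 0); column heights now [4 4 5 7 0], max=7
Test piece T rot0 at col 2 (width 3): heights before test = [4 4 5 7 0]; fits = False

Answer: no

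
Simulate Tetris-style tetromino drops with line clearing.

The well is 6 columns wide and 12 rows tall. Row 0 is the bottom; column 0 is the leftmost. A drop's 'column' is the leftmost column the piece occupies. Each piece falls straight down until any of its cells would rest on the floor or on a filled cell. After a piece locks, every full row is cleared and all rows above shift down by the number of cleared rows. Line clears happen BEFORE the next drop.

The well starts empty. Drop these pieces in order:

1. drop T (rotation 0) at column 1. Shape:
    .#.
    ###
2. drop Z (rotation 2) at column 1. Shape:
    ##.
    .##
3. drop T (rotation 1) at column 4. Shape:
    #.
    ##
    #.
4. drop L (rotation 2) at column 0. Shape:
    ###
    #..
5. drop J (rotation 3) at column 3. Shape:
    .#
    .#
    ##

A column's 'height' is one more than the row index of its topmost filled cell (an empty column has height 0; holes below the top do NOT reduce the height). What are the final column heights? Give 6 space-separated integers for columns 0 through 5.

Answer: 5 5 5 4 6 2

Derivation:
Drop 1: T rot0 at col 1 lands with bottom-row=0; cleared 0 line(s) (total 0); column heights now [0 1 2 1 0 0], max=2
Drop 2: Z rot2 at col 1 lands with bottom-row=2; cleared 0 line(s) (total 0); column heights now [0 4 4 3 0 0], max=4
Drop 3: T rot1 at col 4 lands with bottom-row=0; cleared 0 line(s) (total 0); column heights now [0 4 4 3 3 2], max=4
Drop 4: L rot2 at col 0 lands with bottom-row=3; cleared 0 line(s) (total 0); column heights now [5 5 5 3 3 2], max=5
Drop 5: J rot3 at col 3 lands with bottom-row=3; cleared 0 line(s) (total 0); column heights now [5 5 5 4 6 2], max=6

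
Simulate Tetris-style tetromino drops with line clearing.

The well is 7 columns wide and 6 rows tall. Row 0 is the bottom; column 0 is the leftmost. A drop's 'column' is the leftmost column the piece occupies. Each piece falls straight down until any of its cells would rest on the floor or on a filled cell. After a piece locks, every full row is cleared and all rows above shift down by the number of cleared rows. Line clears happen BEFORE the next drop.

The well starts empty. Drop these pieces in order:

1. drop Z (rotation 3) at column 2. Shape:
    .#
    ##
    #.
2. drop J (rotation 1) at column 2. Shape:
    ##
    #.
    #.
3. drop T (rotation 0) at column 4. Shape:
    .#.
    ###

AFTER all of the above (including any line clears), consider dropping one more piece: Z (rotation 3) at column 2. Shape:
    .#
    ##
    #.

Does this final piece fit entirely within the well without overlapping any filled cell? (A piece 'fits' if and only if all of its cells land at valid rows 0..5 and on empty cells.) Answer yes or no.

Answer: no

Derivation:
Drop 1: Z rot3 at col 2 lands with bottom-row=0; cleared 0 line(s) (total 0); column heights now [0 0 2 3 0 0 0], max=3
Drop 2: J rot1 at col 2 lands with bottom-row=2; cleared 0 line(s) (total 0); column heights now [0 0 5 5 0 0 0], max=5
Drop 3: T rot0 at col 4 lands with bottom-row=0; cleared 0 line(s) (total 0); column heights now [0 0 5 5 1 2 1], max=5
Test piece Z rot3 at col 2 (width 2): heights before test = [0 0 5 5 1 2 1]; fits = False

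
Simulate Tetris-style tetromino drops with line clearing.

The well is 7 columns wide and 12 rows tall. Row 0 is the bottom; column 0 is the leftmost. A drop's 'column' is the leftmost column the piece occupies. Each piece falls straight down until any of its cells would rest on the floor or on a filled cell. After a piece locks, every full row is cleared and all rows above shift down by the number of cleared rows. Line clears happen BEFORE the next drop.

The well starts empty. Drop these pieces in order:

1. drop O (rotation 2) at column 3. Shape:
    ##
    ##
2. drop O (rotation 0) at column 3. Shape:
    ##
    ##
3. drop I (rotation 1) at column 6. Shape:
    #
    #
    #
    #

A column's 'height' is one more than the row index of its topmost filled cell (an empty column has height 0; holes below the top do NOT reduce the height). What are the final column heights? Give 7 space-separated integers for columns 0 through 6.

Answer: 0 0 0 4 4 0 4

Derivation:
Drop 1: O rot2 at col 3 lands with bottom-row=0; cleared 0 line(s) (total 0); column heights now [0 0 0 2 2 0 0], max=2
Drop 2: O rot0 at col 3 lands with bottom-row=2; cleared 0 line(s) (total 0); column heights now [0 0 0 4 4 0 0], max=4
Drop 3: I rot1 at col 6 lands with bottom-row=0; cleared 0 line(s) (total 0); column heights now [0 0 0 4 4 0 4], max=4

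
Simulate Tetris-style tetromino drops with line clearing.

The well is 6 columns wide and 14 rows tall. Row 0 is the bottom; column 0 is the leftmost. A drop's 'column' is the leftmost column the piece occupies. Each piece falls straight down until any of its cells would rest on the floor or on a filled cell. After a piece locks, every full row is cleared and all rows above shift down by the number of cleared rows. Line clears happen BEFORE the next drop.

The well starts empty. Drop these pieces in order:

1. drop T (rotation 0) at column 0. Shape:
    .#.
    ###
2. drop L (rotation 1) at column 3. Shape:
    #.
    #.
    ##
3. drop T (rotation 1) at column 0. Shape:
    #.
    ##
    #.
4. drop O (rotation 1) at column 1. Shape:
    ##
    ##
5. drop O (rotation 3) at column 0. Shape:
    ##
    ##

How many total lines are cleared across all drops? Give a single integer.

Answer: 0

Derivation:
Drop 1: T rot0 at col 0 lands with bottom-row=0; cleared 0 line(s) (total 0); column heights now [1 2 1 0 0 0], max=2
Drop 2: L rot1 at col 3 lands with bottom-row=0; cleared 0 line(s) (total 0); column heights now [1 2 1 3 1 0], max=3
Drop 3: T rot1 at col 0 lands with bottom-row=1; cleared 0 line(s) (total 0); column heights now [4 3 1 3 1 0], max=4
Drop 4: O rot1 at col 1 lands with bottom-row=3; cleared 0 line(s) (total 0); column heights now [4 5 5 3 1 0], max=5
Drop 5: O rot3 at col 0 lands with bottom-row=5; cleared 0 line(s) (total 0); column heights now [7 7 5 3 1 0], max=7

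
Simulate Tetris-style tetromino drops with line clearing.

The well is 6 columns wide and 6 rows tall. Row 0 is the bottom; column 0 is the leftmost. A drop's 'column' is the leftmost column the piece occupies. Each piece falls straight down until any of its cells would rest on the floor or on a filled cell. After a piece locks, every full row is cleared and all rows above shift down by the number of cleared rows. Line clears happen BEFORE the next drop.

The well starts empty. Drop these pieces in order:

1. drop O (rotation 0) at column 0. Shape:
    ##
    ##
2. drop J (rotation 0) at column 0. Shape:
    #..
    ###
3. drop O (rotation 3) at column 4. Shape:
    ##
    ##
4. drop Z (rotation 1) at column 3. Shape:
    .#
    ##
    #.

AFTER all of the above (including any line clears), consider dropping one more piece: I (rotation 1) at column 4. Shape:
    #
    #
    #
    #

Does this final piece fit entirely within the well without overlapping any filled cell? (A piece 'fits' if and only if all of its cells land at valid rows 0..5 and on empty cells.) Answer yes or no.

Answer: no

Derivation:
Drop 1: O rot0 at col 0 lands with bottom-row=0; cleared 0 line(s) (total 0); column heights now [2 2 0 0 0 0], max=2
Drop 2: J rot0 at col 0 lands with bottom-row=2; cleared 0 line(s) (total 0); column heights now [4 3 3 0 0 0], max=4
Drop 3: O rot3 at col 4 lands with bottom-row=0; cleared 0 line(s) (total 0); column heights now [4 3 3 0 2 2], max=4
Drop 4: Z rot1 at col 3 lands with bottom-row=1; cleared 0 line(s) (total 0); column heights now [4 3 3 3 4 2], max=4
Test piece I rot1 at col 4 (width 1): heights before test = [4 3 3 3 4 2]; fits = False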